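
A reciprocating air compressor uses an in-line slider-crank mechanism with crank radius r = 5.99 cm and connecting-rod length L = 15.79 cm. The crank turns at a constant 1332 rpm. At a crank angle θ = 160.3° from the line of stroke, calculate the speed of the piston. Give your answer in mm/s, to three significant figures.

ω = 2π·1332/60 = 139.5 rad/s
For an in-line slider-crank, x = r cosθ + √(L² − r² sin²θ), so v = −rω sinθ·[1 + r cosθ/√(L² − r² sin²θ)].
With r = 0.0599 m, L = 0.1579 m, θ = 160.3°: √(L² − r² sin²θ) = 0.1566 m.
v = −0.0599·139.5·0.33710·[1 + 0.0599·-0.94147/0.1566] = -1.8023 m/s.
|v| = 1.8023 m/s = 1802.3 mm/s.

1800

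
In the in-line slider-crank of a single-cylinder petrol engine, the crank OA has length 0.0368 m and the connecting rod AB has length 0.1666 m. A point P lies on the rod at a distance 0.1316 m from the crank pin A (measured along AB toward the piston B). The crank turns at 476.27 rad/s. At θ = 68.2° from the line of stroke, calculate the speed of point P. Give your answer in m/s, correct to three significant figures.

17.4

ω = 476.3 rad/s.  Crank-pin speed |V_A| = rω = 17.527 m/s, perpendicular to OA.
Rod angle: sinφ = −(r/L) sinθ ⇒ φ = -11.835°; ω_rod = −rω cosθ/√(L²−r²sin²θ) = -39.917 rad/s.
V_P = V_A + ω_rod × AP, with AP = 0.1316 m along the rod.
Components: V_Px = −rω sinθ − a·ω_rod·sinφ = -17.351 m/s;  V_Py = rω cosθ + a·ω_rod·cosφ = +1.3674 m/s.
|V_P| = √(V_Px² + V_Py²) = 17.404 m/s.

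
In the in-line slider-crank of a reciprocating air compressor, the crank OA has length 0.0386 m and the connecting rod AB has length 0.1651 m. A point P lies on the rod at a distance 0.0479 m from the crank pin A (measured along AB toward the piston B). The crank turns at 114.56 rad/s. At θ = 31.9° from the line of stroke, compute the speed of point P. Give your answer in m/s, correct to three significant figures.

3.64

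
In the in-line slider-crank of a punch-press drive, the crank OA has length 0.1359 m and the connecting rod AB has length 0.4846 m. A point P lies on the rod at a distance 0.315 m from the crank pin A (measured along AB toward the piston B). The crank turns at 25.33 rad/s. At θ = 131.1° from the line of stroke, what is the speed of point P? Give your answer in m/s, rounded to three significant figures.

2.41

ω = 25.33 rad/s.  Crank-pin speed |V_A| = rω = 3.4423 m/s, perpendicular to OA.
Rod angle: sinφ = −(r/L) sinθ ⇒ φ = -12.200°; ω_rod = −rω cosθ/√(L²−r²sin²θ) = +4.7776 rad/s.
V_P = V_A + ω_rod × AP, with AP = 0.315 m along the rod.
Components: V_Px = −rω sinθ − a·ω_rod·sinφ = -2.276 m/s;  V_Py = rω cosθ + a·ω_rod·cosφ = -0.79197 m/s.
|V_P| = √(V_Px² + V_Py²) = 2.4098 m/s.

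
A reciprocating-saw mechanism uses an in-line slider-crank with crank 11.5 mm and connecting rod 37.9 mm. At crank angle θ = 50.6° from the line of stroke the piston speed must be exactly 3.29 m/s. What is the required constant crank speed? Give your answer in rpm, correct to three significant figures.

For an in-line slider-crank, |v_piston| = rω|sinθ|·[1 + r cosθ/√(L² − r² sin²θ)].
With r = 0.0115 m, L = 0.0379 m, θ = 50.6°: the bracketed kinematic factor |dx/dθ| = 0.010647 m.
ω = v/|dx/dθ| = 3.29/0.010647 = 309.01 rad/s.
N = 60ω/(2π) = 2950.8 rpm.

2950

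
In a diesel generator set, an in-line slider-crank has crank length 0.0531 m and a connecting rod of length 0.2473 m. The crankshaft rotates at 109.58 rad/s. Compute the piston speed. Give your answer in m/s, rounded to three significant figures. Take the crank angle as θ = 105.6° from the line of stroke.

ω = 109.6 rad/s
For an in-line slider-crank, x = r cosθ + √(L² − r² sin²θ), so v = −rω sinθ·[1 + r cosθ/√(L² − r² sin²θ)].
With r = 0.0531 m, L = 0.2473 m, θ = 105.6°: √(L² − r² sin²θ) = 0.24195 m.
v = −0.0531·109.6·0.96316·[1 + 0.0531·-0.26892/0.24195] = -5.2736 m/s.
|v| = 5.2736 m/s.

5.27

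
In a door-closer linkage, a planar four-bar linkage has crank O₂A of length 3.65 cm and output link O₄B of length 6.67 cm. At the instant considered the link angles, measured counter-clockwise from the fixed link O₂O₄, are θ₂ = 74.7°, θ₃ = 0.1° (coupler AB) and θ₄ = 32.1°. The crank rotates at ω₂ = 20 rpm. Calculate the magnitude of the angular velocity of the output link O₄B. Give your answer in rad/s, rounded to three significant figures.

2.09

ω₂ = 2.094 rad/s (from 20 rpm).
Differentiating the loop-closure r₂e^{iθ₂}+r₃e^{iθ₃}=r₁+r₄e^{iθ₄} gives r₂ω₂e^{iθ₂}+r₃ω₃e^{iθ₃}=r₄ω₄e^{iθ₄}.
Eliminating the other unknown: ω₄ = r₂ω₂ sin(θ₂−θ₃) / [r₄ sin(θ₄−θ₃)].
Numerator sine = +0.96410; denominator sine = +0.52992.
Result = 0.0365·2.094·(+0.96410) / (0.0667·(+0.52992)) = +2.0851 rad/s; magnitude 2.0851 rad/s.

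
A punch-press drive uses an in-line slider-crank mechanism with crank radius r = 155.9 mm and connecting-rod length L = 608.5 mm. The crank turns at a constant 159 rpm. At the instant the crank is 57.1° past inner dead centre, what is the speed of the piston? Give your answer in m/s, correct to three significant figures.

ω = 2π·159/60 = 16.65 rad/s
For an in-line slider-crank, x = r cosθ + √(L² − r² sin²θ), so v = −rω sinθ·[1 + r cosθ/√(L² − r² sin²θ)].
With r = 0.1559 m, L = 0.6085 m, θ = 57.1°: √(L² − r² sin²θ) = 0.59425 m.
v = −0.1559·16.65·0.83962·[1 + 0.1559·0.54317/0.59425] = -2.4901 m/s.
|v| = 2.4901 m/s.

2.49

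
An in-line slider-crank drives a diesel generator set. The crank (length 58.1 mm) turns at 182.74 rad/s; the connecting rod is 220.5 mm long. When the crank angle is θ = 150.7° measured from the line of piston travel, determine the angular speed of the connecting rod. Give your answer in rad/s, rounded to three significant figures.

ω = 182.7 rad/s
The rod makes angle φ with the slider axis where L sinφ = r sinθ; differentiating, L cosφ·φ̇ = r ω cosθ.
L cosφ = √(L² − r² sin²θ) = 0.21866 m.
|ω_rod| = r ω |cosθ| / √(L² − r² sin²θ) = 0.0581·182.7·0.87207/0.21866 = 42.344 rad/s.

42.3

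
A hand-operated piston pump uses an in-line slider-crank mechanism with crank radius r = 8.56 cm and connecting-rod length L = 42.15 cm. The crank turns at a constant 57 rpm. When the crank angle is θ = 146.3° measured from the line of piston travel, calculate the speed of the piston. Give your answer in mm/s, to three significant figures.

235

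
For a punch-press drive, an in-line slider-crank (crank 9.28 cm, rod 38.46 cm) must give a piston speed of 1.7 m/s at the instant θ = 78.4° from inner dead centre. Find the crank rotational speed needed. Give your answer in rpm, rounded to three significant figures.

For an in-line slider-crank, |v_piston| = rω|sinθ|·[1 + r cosθ/√(L² − r² sin²θ)].
With r = 0.0928 m, L = 0.3846 m, θ = 78.4°: the bracketed kinematic factor |dx/dθ| = 0.095444 m.
ω = v/|dx/dθ| = 1.7/0.095444 = 17.812 rad/s.
N = 60ω/(2π) = 170.09 rpm.

170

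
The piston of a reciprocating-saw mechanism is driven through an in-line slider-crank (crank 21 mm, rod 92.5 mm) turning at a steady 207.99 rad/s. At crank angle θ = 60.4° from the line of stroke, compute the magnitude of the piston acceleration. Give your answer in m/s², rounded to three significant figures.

343

ω = 208 rad/s
x(θ) = r cosθ + √(L² − r² sin²θ); with ω constant, a = ω²·d²x/dθ².
d²x/dθ² = −r cosθ − r²(cos2θ)/√u − r⁴ sin²2θ/(4u^{3/2}),  u = L² − r² sin²θ = 0.00822284 m².
Substituting r = 0.021 m, L = 0.0925 m, θ = 60.4°: d²x/dθ² = -0.0079307 m.
a = ω²·d²x/dθ² = (208)²·(-0.0079307) = -343.08 m/s²;  |a| = 343.08 m/s².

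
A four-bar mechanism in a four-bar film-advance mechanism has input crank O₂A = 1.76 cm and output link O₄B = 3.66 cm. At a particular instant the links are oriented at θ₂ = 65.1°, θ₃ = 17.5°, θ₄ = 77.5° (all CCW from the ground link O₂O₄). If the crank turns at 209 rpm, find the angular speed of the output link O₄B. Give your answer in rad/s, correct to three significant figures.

8.97

ω₂ = 21.89 rad/s (from 209 rpm).
Differentiating the loop-closure r₂e^{iθ₂}+r₃e^{iθ₃}=r₁+r₄e^{iθ₄} gives r₂ω₂e^{iθ₂}+r₃ω₃e^{iθ₃}=r₄ω₄e^{iθ₄}.
Eliminating the other unknown: ω₄ = r₂ω₂ sin(θ₂−θ₃) / [r₄ sin(θ₄−θ₃)].
Numerator sine = +0.73846; denominator sine = +0.86603.
Result = 0.0176·21.89·(+0.73846) / (0.0366·(+0.86603)) = +8.9743 rad/s; magnitude 8.9743 rad/s.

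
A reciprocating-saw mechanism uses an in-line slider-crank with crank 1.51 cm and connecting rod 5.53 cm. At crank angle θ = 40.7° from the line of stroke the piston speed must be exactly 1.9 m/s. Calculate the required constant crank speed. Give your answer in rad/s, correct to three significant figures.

159

For an in-line slider-crank, |v_piston| = rω|sinθ|·[1 + r cosθ/√(L² − r² sin²θ)].
With r = 0.0151 m, L = 0.0553 m, θ = 40.7°: the bracketed kinematic factor |dx/dθ| = 0.011918 m.
ω = v/|dx/dθ| = 1.9/0.011918 = 159.42 rad/s.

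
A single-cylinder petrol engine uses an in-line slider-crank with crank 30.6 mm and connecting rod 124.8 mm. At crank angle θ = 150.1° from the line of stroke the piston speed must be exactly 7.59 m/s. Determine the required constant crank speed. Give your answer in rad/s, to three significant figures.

633

For an in-line slider-crank, |v_piston| = rω|sinθ|·[1 + r cosθ/√(L² − r² sin²θ)].
With r = 0.0306 m, L = 0.1248 m, θ = 150.1°: the bracketed kinematic factor |dx/dθ| = 0.011987 m.
ω = v/|dx/dθ| = 7.59/0.011987 = 633.19 rad/s.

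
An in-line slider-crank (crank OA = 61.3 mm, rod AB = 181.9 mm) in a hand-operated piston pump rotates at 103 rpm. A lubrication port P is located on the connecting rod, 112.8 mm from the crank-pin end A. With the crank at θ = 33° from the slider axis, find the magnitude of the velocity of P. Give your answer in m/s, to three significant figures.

0.474

ω = 10.79 rad/s.  Crank-pin speed |V_A| = rω = 0.66119 m/s, perpendicular to OA.
Rod angle: sinφ = −(r/L) sinθ ⇒ φ = -10.576°; ω_rod = −rω cosθ/√(L²−r²sin²θ) = -3.1012 rad/s.
V_P = V_A + ω_rod × AP, with AP = 0.1128 m along the rod.
Components: V_Px = −rω sinθ − a·ω_rod·sinφ = -0.42432 m/s;  V_Py = rω cosθ + a·ω_rod·cosφ = +0.21065 m/s.
|V_P| = √(V_Px² + V_Py²) = 0.47373 m/s.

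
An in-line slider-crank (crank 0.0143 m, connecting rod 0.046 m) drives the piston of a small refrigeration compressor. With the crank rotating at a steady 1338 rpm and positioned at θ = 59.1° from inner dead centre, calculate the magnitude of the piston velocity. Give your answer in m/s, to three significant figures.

2.00

ω = 2π·1338/60 = 140.1 rad/s
For an in-line slider-crank, x = r cosθ + √(L² − r² sin²θ), so v = −rω sinθ·[1 + r cosθ/√(L² − r² sin²θ)].
With r = 0.0143 m, L = 0.046 m, θ = 59.1°: √(L² − r² sin²θ) = 0.044333 m.
v = −0.0143·140.1·0.85806·[1 + 0.0143·0.51354/0.044333] = -2.004 m/s.
|v| = 2.004 m/s.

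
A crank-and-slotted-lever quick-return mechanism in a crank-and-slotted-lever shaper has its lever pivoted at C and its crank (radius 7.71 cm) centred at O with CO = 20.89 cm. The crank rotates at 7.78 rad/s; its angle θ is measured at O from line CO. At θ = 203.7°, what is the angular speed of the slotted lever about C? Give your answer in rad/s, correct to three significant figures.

ω = 7.78 rad/s
Crank pin A relative to C: A = (d + r cosθ, r sinθ); lever angle φ = atan2(r sinθ, d + r cosθ).
Differentiating tanφ: φ̇ = rω(d cosθ + r)/(d² + r² + 2dr cosθ).
d² + r² + 2dr cosθ = |CA|² = 0.0200879 m²;  d cosθ + r = -0.11418 m.
|ω_lever| = |0.0771·7.78·-0.11418| / 0.0200879 = 3.4095 rad/s.

3.41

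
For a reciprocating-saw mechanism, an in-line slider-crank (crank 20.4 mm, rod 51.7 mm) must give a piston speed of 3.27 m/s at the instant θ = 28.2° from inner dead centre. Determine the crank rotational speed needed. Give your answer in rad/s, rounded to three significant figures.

251

For an in-line slider-crank, |v_piston| = rω|sinθ|·[1 + r cosθ/√(L² − r² sin²θ)].
With r = 0.0204 m, L = 0.0517 m, θ = 28.2°: the bracketed kinematic factor |dx/dθ| = 0.013052 m.
ω = v/|dx/dθ| = 3.27/0.013052 = 250.53 rad/s.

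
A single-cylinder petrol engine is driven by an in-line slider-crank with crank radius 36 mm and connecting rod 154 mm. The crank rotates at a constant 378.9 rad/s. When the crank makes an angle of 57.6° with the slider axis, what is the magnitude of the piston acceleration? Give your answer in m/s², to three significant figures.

ω = 378.9 rad/s
x(θ) = r cosθ + √(L² − r² sin²θ); with ω constant, a = ω²·d²x/dθ².
d²x/dθ² = −r cosθ − r²(cos2θ)/√u − r⁴ sin²2θ/(4u^{3/2}),  u = L² − r² sin²θ = 0.0227921 m².
Substituting r = 0.036 m, L = 0.154 m, θ = 57.6°: d²x/dθ² = -0.015735 m.
a = ω²·d²x/dθ² = (378.9)²·(-0.015735) = -2258.9 m/s²;  |a| = 2258.9 m/s².

2260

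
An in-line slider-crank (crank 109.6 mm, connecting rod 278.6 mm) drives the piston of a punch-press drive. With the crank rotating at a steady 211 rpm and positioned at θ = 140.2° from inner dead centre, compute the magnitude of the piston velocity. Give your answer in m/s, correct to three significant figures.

ω = 2π·211/60 = 22.1 rad/s
For an in-line slider-crank, x = r cosθ + √(L² − r² sin²θ), so v = −rω sinθ·[1 + r cosθ/√(L² − r² sin²θ)].
With r = 0.1096 m, L = 0.2786 m, θ = 140.2°: √(L² − r² sin²θ) = 0.26962 m.
v = −0.1096·22.1·0.64011·[1 + 0.1096·-0.76828/0.26962] = -1.066 m/s.
|v| = 1.066 m/s.

1.07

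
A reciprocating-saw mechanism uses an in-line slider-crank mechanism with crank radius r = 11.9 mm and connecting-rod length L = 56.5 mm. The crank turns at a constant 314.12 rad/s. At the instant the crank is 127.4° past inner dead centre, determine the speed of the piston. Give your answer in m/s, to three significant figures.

2.58

ω = 314.1 rad/s
For an in-line slider-crank, x = r cosθ + √(L² − r² sin²θ), so v = −rω sinθ·[1 + r cosθ/√(L² − r² sin²θ)].
With r = 0.0119 m, L = 0.0565 m, θ = 127.4°: √(L² − r² sin²θ) = 0.055704 m.
v = −0.0119·314.1·0.79441·[1 + 0.0119·-0.60738/0.055704] = -2.5842 m/s.
|v| = 2.5842 m/s.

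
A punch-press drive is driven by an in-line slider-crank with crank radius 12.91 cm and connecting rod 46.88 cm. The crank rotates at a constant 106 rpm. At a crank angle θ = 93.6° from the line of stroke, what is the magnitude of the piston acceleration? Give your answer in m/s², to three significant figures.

ω = 2π·106/60 = 11.1 rad/s
x(θ) = r cosθ + √(L² − r² sin²θ); with ω constant, a = ω²·d²x/dθ².
d²x/dθ² = −r cosθ − r²(cos2θ)/√u − r⁴ sin²2θ/(4u^{3/2}),  u = L² − r² sin²θ = 0.203172 m².
Substituting r = 0.1291 m, L = 0.4688 m, θ = 93.6°: d²x/dθ² = +0.044779 m.
a = ω²·d²x/dθ² = (11.1)²·(+0.044779) = +5.5175 m/s²;  |a| = 5.5175 m/s².

5.52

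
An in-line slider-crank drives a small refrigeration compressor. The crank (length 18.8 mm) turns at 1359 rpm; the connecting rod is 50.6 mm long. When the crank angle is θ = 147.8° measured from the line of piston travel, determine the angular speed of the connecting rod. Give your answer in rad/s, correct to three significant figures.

45.6

ω = 142.3 rad/s (converted from 1359 rpm).
The rod makes angle φ with the slider axis where L sinφ = r sinθ; differentiating, L cosφ·φ̇ = r ω cosθ.
L cosφ = √(L² − r² sin²θ) = 0.049598 m.
|ω_rod| = r ω |cosθ| / √(L² − r² sin²θ) = 0.0188·142.3·0.84619/0.049598 = 45.647 rad/s.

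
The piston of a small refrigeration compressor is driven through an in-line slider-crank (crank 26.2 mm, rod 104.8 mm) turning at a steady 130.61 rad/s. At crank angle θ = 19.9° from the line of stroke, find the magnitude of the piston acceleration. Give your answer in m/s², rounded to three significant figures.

507

ω = 130.6 rad/s
x(θ) = r cosθ + √(L² − r² sin²θ); with ω constant, a = ω²·d²x/dθ².
d²x/dθ² = −r cosθ − r²(cos2θ)/√u − r⁴ sin²2θ/(4u^{3/2}),  u = L² − r² sin²θ = 0.0109035 m².
Substituting r = 0.0262 m, L = 0.1048 m, θ = 19.9°: d²x/dθ² = -0.029729 m.
a = ω²·d²x/dθ² = (130.6)²·(-0.029729) = -507.14 m/s²;  |a| = 507.14 m/s².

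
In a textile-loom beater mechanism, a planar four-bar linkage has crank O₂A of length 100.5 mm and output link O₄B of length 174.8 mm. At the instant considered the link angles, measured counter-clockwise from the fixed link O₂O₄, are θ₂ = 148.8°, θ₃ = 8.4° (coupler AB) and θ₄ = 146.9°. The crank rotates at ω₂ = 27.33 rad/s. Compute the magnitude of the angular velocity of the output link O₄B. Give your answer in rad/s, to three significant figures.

15.1

ω₂ = 27.33 rad/s
Differentiating the loop-closure r₂e^{iθ₂}+r₃e^{iθ₃}=r₁+r₄e^{iθ₄} gives r₂ω₂e^{iθ₂}+r₃ω₃e^{iθ₃}=r₄ω₄e^{iθ₄}.
Eliminating the other unknown: ω₄ = r₂ω₂ sin(θ₂−θ₃) / [r₄ sin(θ₄−θ₃)].
Numerator sine = +0.63742; denominator sine = +0.66262.
Result = 0.1005·27.33·(+0.63742) / (0.1748·(+0.66262)) = +15.116 rad/s; magnitude 15.116 rad/s.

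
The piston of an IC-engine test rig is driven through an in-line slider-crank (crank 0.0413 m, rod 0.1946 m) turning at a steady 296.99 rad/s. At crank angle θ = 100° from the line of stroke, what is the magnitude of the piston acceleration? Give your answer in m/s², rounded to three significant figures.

ω = 297 rad/s
x(θ) = r cosθ + √(L² − r² sin²θ); with ω constant, a = ω²·d²x/dθ².
d²x/dθ² = −r cosθ − r²(cos2θ)/√u − r⁴ sin²2θ/(4u^{3/2}),  u = L² − r² sin²θ = 0.0362149 m².
Substituting r = 0.0413 m, L = 0.1946 m, θ = 100°: d²x/dθ² = +0.015582 m.
a = ω²·d²x/dθ² = (297)²·(+0.015582) = +1374.4 m/s²;  |a| = 1374.4 m/s².

1370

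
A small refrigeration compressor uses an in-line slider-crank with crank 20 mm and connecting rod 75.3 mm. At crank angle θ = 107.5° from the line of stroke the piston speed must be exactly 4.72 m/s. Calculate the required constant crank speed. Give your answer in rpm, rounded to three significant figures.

For an in-line slider-crank, |v_piston| = rω|sinθ|·[1 + r cosθ/√(L² − r² sin²θ)].
With r = 0.02 m, L = 0.0753 m, θ = 107.5°: the bracketed kinematic factor |dx/dθ| = 0.0175 m.
ω = v/|dx/dθ| = 4.72/0.0175 = 269.72 rad/s.
N = 60ω/(2π) = 2575.7 rpm.

2580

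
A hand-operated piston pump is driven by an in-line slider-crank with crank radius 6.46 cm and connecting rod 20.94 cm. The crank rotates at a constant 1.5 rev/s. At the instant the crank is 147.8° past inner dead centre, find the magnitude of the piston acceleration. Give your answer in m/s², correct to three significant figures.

4.04

ω = 2π·1.5 = 9.425 rad/s
x(θ) = r cosθ + √(L² − r² sin²θ); with ω constant, a = ω²·d²x/dθ².
d²x/dθ² = −r cosθ − r²(cos2θ)/√u − r⁴ sin²2θ/(4u^{3/2}),  u = L² − r² sin²θ = 0.0426634 m².
Substituting r = 0.0646 m, L = 0.2094 m, θ = 147.8°: d²x/dθ² = +0.045532 m.
a = ω²·d²x/dθ² = (9.425)²·(+0.045532) = +4.0445 m/s²;  |a| = 4.0445 m/s².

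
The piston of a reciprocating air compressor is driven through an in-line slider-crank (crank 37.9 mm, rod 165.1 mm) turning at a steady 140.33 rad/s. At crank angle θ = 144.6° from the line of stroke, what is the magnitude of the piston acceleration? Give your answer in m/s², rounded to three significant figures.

ω = 140.3 rad/s
x(θ) = r cosθ + √(L² − r² sin²θ); with ω constant, a = ω²·d²x/dθ².
d²x/dθ² = −r cosθ − r²(cos2θ)/√u − r⁴ sin²2θ/(4u^{3/2}),  u = L² − r² sin²θ = 0.026776 m².
Substituting r = 0.0379 m, L = 0.1651 m, θ = 144.6°: d²x/dθ² = +0.027901 m.
a = ω²·d²x/dθ² = (140.3)²·(+0.027901) = +549.45 m/s²;  |a| = 549.45 m/s².

549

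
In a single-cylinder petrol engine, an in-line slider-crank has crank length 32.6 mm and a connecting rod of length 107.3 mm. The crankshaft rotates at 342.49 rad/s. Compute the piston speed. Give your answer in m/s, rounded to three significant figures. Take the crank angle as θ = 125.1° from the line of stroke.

ω = 342.5 rad/s
For an in-line slider-crank, x = r cosθ + √(L² − r² sin²θ), so v = −rω sinθ·[1 + r cosθ/√(L² − r² sin²θ)].
With r = 0.0326 m, L = 0.1073 m, θ = 125.1°: √(L² − r² sin²θ) = 0.10393 m.
v = −0.0326·342.5·0.81815·[1 + 0.0326·-0.57501/0.10393] = -7.4872 m/s.
|v| = 7.4872 m/s.

7.49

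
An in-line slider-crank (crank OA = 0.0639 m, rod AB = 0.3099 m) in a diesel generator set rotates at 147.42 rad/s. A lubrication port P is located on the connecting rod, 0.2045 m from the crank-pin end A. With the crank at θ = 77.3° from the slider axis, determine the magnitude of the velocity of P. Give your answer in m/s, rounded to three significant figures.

9.50

ω = 147.4 rad/s.  Crank-pin speed |V_A| = rω = 9.4201 m/s, perpendicular to OA.
Rod angle: sinφ = −(r/L) sinθ ⇒ φ = -11.604°; ω_rod = −rω cosθ/√(L²−r²sin²θ) = -6.8222 rad/s.
V_P = V_A + ω_rod × AP, with AP = 0.2045 m along the rod.
Components: V_Px = −rω sinθ − a·ω_rod·sinφ = -9.4703 m/s;  V_Py = rω cosθ + a·ω_rod·cosφ = +0.70436 m/s.
|V_P| = √(V_Px² + V_Py²) = 9.4965 m/s.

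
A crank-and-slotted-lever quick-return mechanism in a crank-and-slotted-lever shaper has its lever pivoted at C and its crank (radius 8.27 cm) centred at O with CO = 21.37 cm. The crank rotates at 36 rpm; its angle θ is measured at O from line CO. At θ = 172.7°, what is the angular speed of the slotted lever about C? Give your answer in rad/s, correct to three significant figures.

2.31

ω = 3.77 rad/s (from 36 rpm).
Crank pin A relative to C: A = (d + r cosθ, r sinθ); lever angle φ = atan2(r sinθ, d + r cosθ).
Differentiating tanφ: φ̇ = rω(d cosθ + r)/(d² + r² + 2dr cosθ).
d² + r² + 2dr cosθ = |CA|² = 0.0174475 m²;  d cosθ + r = -0.12927 m.
|ω_lever| = |0.0827·3.77·-0.12927| / 0.0174475 = 2.3099 rad/s.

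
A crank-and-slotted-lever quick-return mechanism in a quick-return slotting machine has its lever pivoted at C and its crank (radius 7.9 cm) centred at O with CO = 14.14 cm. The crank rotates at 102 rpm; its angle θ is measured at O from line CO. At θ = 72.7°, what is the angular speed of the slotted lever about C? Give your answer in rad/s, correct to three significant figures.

3.11

ω = 10.68 rad/s (from 102 rpm).
Crank pin A relative to C: A = (d + r cosθ, r sinθ); lever angle φ = atan2(r sinθ, d + r cosθ).
Differentiating tanφ: φ̇ = rω(d cosθ + r)/(d² + r² + 2dr cosθ).
d² + r² + 2dr cosθ = |CA|² = 0.0328787 m²;  d cosθ + r = +0.12105 m.
|ω_lever| = |0.079·10.68·+0.12105| / 0.0328787 = 3.1067 rad/s.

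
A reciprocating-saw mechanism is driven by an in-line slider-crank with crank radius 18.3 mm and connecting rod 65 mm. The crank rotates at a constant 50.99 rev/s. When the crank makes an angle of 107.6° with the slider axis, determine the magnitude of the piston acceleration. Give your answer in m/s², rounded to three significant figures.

1010

ω = 2π·51 = 320.4 rad/s
x(θ) = r cosθ + √(L² − r² sin²θ); with ω constant, a = ω²·d²x/dθ².
d²x/dθ² = −r cosθ − r²(cos2θ)/√u − r⁴ sin²2θ/(4u^{3/2}),  u = L² − r² sin²θ = 0.00392073 m².
Substituting r = 0.0183 m, L = 0.065 m, θ = 107.6°: d²x/dθ² = +0.0098658 m.
a = ω²·d²x/dθ² = (320.4)²·(+0.0098658) = +1012.7 m/s²;  |a| = 1012.7 m/s².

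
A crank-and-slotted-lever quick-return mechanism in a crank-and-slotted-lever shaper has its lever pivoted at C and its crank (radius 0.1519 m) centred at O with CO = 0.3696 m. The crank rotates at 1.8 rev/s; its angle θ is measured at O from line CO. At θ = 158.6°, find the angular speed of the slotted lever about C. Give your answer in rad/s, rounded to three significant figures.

5.99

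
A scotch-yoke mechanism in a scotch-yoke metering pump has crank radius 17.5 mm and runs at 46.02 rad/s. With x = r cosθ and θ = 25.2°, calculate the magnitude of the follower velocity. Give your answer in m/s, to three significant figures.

ω = 46.02 rad/s
x = r cosθ ⇒ ẋ = −rω sinθ.
|v| = rω|sinθ| = 0.0175·46.02·|sin 25.2°| = 0.3429 m/s.

0.343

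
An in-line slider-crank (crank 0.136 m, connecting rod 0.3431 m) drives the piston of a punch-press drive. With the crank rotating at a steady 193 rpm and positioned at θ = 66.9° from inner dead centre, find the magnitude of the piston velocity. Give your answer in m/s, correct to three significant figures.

2.95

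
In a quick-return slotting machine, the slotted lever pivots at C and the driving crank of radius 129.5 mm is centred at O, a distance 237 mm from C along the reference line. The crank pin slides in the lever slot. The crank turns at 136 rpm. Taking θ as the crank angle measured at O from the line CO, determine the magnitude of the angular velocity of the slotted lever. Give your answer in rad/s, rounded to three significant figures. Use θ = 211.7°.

6.42

ω = 14.24 rad/s (from 136 rpm).
Crank pin A relative to C: A = (d + r cosθ, r sinθ); lever angle φ = atan2(r sinθ, d + r cosθ).
Differentiating tanφ: φ̇ = rω(d cosθ + r)/(d² + r² + 2dr cosθ).
d² + r² + 2dr cosθ = |CA|² = 0.0207139 m²;  d cosθ + r = -0.072142 m.
|ω_lever| = |0.1295·14.24·-0.072142| / 0.0207139 = 6.4234 rad/s.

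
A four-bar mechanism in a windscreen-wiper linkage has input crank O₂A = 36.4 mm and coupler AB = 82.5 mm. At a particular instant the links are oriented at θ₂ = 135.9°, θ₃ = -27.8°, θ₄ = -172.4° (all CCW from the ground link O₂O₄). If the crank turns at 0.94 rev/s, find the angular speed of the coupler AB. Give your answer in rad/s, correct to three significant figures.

ω₂ = 5.906 rad/s (from 0.94 rev/s).
Differentiating the loop-closure r₂e^{iθ₂}+r₃e^{iθ₃}=r₁+r₄e^{iθ₄} gives r₂ω₂e^{iθ₂}+r₃ω₃e^{iθ₃}=r₄ω₄e^{iθ₄}.
Eliminating the other unknown: ω₃ = r₂ω₂ sin(θ₄−θ₂) / [r₃ sin(θ₃−θ₄)].
Numerator sine = +0.78478; denominator sine = +0.57928.
Result = 0.0364·5.906·(+0.78478) / (0.0825·(+0.57928)) = +3.5303 rad/s; magnitude 3.5303 rad/s.

3.53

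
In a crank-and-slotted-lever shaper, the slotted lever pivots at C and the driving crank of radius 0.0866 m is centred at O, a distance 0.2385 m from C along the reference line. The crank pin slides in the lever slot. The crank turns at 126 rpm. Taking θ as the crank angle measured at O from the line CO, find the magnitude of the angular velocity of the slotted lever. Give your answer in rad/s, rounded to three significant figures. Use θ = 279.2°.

ω = 13.19 rad/s (from 126 rpm).
Crank pin A relative to C: A = (d + r cosθ, r sinθ); lever angle φ = atan2(r sinθ, d + r cosθ).
Differentiating tanφ: φ̇ = rω(d cosθ + r)/(d² + r² + 2dr cosθ).
d² + r² + 2dr cosθ = |CA|² = 0.0709862 m²;  d cosθ + r = +0.12473 m.
|ω_lever| = |0.0866·13.19·+0.12473| / 0.0709862 = 2.0078 rad/s.

2.01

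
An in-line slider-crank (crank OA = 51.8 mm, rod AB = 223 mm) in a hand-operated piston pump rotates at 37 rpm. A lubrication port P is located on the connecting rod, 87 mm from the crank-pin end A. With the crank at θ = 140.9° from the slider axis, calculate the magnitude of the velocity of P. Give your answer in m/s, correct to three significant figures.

0.151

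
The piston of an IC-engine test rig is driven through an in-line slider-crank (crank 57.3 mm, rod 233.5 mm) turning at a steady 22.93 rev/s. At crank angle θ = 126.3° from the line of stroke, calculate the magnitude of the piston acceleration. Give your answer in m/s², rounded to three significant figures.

ω = 2π·22.9 = 144.1 rad/s
x(θ) = r cosθ + √(L² − r² sin²θ); with ω constant, a = ω²·d²x/dθ².
d²x/dθ² = −r cosθ − r²(cos2θ)/√u − r⁴ sin²2θ/(4u^{3/2}),  u = L² − r² sin²θ = 0.0523897 m².
Substituting r = 0.0573 m, L = 0.2335 m, θ = 126.3°: d²x/dθ² = +0.038007 m.
a = ω²·d²x/dθ² = (144.1)²·(+0.038007) = +788.92 m/s²;  |a| = 788.92 m/s².

789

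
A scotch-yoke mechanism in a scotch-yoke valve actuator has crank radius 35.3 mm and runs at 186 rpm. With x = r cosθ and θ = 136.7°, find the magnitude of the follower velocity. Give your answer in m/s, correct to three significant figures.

0.472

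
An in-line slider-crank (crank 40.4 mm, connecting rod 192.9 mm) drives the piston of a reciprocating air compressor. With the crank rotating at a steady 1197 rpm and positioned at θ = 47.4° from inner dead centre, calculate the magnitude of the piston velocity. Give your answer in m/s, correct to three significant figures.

4.26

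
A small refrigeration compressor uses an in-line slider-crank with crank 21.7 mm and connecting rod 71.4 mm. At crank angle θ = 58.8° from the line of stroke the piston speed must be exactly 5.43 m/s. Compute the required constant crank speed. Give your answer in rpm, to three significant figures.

2400

For an in-line slider-crank, |v_piston| = rω|sinθ|·[1 + r cosθ/√(L² − r² sin²θ)].
With r = 0.0217 m, L = 0.0714 m, θ = 58.8°: the bracketed kinematic factor |dx/dθ| = 0.021588 m.
ω = v/|dx/dθ| = 5.43/0.021588 = 251.53 rad/s.
N = 60ω/(2π) = 2401.9 rpm.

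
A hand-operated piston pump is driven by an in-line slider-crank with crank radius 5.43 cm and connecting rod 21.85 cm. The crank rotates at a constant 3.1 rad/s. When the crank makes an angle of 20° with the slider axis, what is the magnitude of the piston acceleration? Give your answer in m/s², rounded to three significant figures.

ω = 3.1 rad/s
x(θ) = r cosθ + √(L² − r² sin²θ); with ω constant, a = ω²·d²x/dθ².
d²x/dθ² = −r cosθ − r²(cos2θ)/√u − r⁴ sin²2θ/(4u^{3/2}),  u = L² − r² sin²θ = 0.0473973 m².
Substituting r = 0.0543 m, L = 0.2185 m, θ = 20°: d²x/dθ² = -0.061487 m.
a = ω²·d²x/dθ² = (3.1)²·(-0.061487) = -0.59089 m/s²;  |a| = 0.59089 m/s².

0.591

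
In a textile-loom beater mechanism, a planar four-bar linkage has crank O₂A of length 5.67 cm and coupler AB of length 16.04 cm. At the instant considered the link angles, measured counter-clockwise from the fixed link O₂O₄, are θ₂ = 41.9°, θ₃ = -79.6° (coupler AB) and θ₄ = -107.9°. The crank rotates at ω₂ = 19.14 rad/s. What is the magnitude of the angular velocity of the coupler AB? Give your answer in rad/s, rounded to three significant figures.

7.18

ω₂ = 19.14 rad/s
Differentiating the loop-closure r₂e^{iθ₂}+r₃e^{iθ₃}=r₁+r₄e^{iθ₄} gives r₂ω₂e^{iθ₂}+r₃ω₃e^{iθ₃}=r₄ω₄e^{iθ₄}.
Eliminating the other unknown: ω₃ = r₂ω₂ sin(θ₄−θ₂) / [r₃ sin(θ₃−θ₄)].
Numerator sine = -0.50302; denominator sine = +0.47409.
Result = 0.0567·19.14·(-0.50302) / (0.1604·(+0.47409)) = -7.1787 rad/s; magnitude 7.1787 rad/s.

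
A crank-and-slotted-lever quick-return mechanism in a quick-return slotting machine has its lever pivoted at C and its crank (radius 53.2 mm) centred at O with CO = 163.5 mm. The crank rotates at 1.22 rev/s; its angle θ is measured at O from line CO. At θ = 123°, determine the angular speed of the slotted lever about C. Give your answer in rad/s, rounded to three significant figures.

ω = 7.665 rad/s (from 1.22 rev/s).
Crank pin A relative to C: A = (d + r cosθ, r sinθ); lever angle φ = atan2(r sinθ, d + r cosθ).
Differentiating tanφ: φ̇ = rω(d cosθ + r)/(d² + r² + 2dr cosθ).
d² + r² + 2dr cosθ = |CA|² = 0.0200877 m²;  d cosθ + r = -0.035848 m.
|ω_lever| = |0.0532·7.665·-0.035848| / 0.0200877 = 0.72777 rad/s.

0.728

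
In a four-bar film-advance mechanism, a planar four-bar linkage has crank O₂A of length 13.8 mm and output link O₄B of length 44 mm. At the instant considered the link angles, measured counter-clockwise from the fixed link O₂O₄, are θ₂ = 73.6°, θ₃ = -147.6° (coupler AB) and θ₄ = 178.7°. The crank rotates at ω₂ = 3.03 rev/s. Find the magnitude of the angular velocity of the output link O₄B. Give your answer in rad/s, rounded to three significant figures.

7.09

ω₂ = 19.04 rad/s (from 3.03 rev/s).
Differentiating the loop-closure r₂e^{iθ₂}+r₃e^{iθ₃}=r₁+r₄e^{iθ₄} gives r₂ω₂e^{iθ₂}+r₃ω₃e^{iθ₃}=r₄ω₄e^{iθ₄}.
Eliminating the other unknown: ω₄ = r₂ω₂ sin(θ₂−θ₃) / [r₄ sin(θ₄−θ₃)].
Numerator sine = -0.65869; denominator sine = -0.55484.
Result = 0.0138·19.04·(-0.65869) / (0.044·(-0.55484)) = +7.0886 rad/s; magnitude 7.0886 rad/s.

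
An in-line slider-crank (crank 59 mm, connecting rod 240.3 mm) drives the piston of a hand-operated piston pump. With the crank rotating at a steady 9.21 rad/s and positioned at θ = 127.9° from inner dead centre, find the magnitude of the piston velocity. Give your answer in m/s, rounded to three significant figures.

ω = 9.21 rad/s
For an in-line slider-crank, x = r cosθ + √(L² − r² sin²θ), so v = −rω sinθ·[1 + r cosθ/√(L² − r² sin²θ)].
With r = 0.059 m, L = 0.2403 m, θ = 127.9°: √(L² − r² sin²θ) = 0.23575 m.
v = −0.059·9.21·0.78908·[1 + 0.059·-0.61429/0.23575] = -0.36286 m/s.
|v| = 0.36286 m/s.

0.363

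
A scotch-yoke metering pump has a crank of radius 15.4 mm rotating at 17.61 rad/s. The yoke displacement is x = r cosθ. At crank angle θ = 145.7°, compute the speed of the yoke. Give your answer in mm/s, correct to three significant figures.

153

ω = 17.61 rad/s
x = r cosθ ⇒ ẋ = −rω sinθ.
|v| = rω|sinθ| = 0.0154·17.61·|sin 145.7°| = 0.15282 m/s = 152.82 mm/s.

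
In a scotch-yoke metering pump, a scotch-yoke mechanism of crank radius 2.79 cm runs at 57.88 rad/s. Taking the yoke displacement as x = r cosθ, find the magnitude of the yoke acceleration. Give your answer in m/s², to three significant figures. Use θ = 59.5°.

ω = 57.88 rad/s
x = r cosθ ⇒ ẍ = −rω² cosθ (ω constant).
|a| = rω²|cosθ| = 0.0279·(57.88)²·|cos 59.5°| = 47.438 m/s².

47.4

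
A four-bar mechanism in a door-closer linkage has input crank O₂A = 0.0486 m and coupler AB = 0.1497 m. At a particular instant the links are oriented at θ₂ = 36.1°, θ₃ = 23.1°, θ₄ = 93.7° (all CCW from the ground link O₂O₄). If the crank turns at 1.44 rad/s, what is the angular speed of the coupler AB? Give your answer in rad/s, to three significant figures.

0.418

ω₂ = 1.44 rad/s
Differentiating the loop-closure r₂e^{iθ₂}+r₃e^{iθ₃}=r₁+r₄e^{iθ₄} gives r₂ω₂e^{iθ₂}+r₃ω₃e^{iθ₃}=r₄ω₄e^{iθ₄}.
Eliminating the other unknown: ω₃ = r₂ω₂ sin(θ₄−θ₂) / [r₃ sin(θ₃−θ₄)].
Numerator sine = +0.84433; denominator sine = -0.94322.
Result = 0.0486·1.44·(+0.84433) / (0.1497·(-0.94322)) = -0.41848 rad/s; magnitude 0.41848 rad/s.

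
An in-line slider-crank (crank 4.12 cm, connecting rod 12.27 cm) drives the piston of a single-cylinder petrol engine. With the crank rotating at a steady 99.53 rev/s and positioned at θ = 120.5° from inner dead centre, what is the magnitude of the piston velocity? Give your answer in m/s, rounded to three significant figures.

18.2

ω = 2π·99.5 = 625.4 rad/s
For an in-line slider-crank, x = r cosθ + √(L² − r² sin²θ), so v = −rω sinθ·[1 + r cosθ/√(L² − r² sin²θ)].
With r = 0.0412 m, L = 0.1227 m, θ = 120.5°: √(L² − r² sin²θ) = 0.11745 m.
v = −0.0412·625.4·0.86163·[1 + 0.0412·-0.50754/0.11745] = -18.248 m/s.
|v| = 18.248 m/s.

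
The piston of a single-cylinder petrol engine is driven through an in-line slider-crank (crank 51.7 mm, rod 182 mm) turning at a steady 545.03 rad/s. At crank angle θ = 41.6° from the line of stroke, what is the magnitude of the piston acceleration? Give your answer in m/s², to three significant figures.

ω = 545 rad/s
x(θ) = r cosθ + √(L² − r² sin²θ); with ω constant, a = ω²·d²x/dθ².
d²x/dθ² = −r cosθ − r²(cos2θ)/√u − r⁴ sin²2θ/(4u^{3/2}),  u = L² − r² sin²θ = 0.0319458 m².
Substituting r = 0.0517 m, L = 0.182 m, θ = 41.6°: d²x/dθ² = -0.04074 m.
a = ω²·d²x/dθ² = (545)²·(-0.04074) = -12102 m/s²;  |a| = 12102 m/s².

12100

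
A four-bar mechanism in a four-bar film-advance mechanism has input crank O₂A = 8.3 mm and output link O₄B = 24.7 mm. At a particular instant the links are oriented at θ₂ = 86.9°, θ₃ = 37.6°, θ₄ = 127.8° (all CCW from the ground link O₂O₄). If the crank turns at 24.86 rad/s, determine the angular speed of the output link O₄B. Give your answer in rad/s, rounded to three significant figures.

6.33

ω₂ = 24.86 rad/s
Differentiating the loop-closure r₂e^{iθ₂}+r₃e^{iθ₃}=r₁+r₄e^{iθ₄} gives r₂ω₂e^{iθ₂}+r₃ω₃e^{iθ₃}=r₄ω₄e^{iθ₄}.
Eliminating the other unknown: ω₄ = r₂ω₂ sin(θ₂−θ₃) / [r₄ sin(θ₄−θ₃)].
Numerator sine = +0.75813; denominator sine = +0.99999.
Result = 0.0083·24.86·(+0.75813) / (0.0247·(+0.99999)) = +6.3333 rad/s; magnitude 6.3333 rad/s.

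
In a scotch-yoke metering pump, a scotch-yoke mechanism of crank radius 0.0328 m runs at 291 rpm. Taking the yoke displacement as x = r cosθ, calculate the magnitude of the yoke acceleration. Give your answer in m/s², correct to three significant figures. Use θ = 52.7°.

ω = 30.47 rad/s (from 291 rpm).
x = r cosθ ⇒ ẍ = −rω² cosθ (ω constant).
|a| = rω²|cosθ| = 0.0328·(30.47)²·|cos 52.7°| = 18.458 m/s².

18.5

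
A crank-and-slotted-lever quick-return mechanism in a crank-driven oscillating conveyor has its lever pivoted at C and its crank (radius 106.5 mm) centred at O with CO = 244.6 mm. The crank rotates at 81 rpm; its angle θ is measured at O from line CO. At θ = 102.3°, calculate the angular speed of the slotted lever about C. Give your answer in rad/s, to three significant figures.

ω = 8.482 rad/s (from 81 rpm).
Crank pin A relative to C: A = (d + r cosθ, r sinθ); lever angle φ = atan2(r sinθ, d + r cosθ).
Differentiating tanφ: φ̇ = rω(d cosθ + r)/(d² + r² + 2dr cosθ).
d² + r² + 2dr cosθ = |CA|² = 0.0600726 m²;  d cosθ + r = +0.054393 m.
|ω_lever| = |0.1065·8.482·+0.054393| / 0.0600726 = 0.81795 rad/s.

0.818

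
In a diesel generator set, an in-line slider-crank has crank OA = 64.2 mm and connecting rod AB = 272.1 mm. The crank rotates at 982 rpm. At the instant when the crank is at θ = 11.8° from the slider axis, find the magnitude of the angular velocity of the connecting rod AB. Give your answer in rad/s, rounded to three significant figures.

ω = 102.8 rad/s (converted from 982 rpm).
The rod makes angle φ with the slider axis where L sinφ = r sinθ; differentiating, L cosφ·φ̇ = r ω cosθ.
L cosφ = √(L² − r² sin²θ) = 0.27178 m.
|ω_rod| = r ω |cosθ| / √(L² − r² sin²θ) = 0.0642·102.8·0.97887/0.27178 = 23.778 rad/s.

23.8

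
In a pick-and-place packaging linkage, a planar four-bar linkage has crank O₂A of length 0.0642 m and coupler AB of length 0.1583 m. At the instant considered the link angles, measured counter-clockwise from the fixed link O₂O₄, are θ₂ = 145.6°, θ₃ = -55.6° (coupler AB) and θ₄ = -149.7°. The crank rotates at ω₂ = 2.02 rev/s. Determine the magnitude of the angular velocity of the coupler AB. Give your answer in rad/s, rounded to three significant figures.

4.67

ω₂ = 12.69 rad/s (from 2.02 rev/s).
Differentiating the loop-closure r₂e^{iθ₂}+r₃e^{iθ₃}=r₁+r₄e^{iθ₄} gives r₂ω₂e^{iθ₂}+r₃ω₃e^{iθ₃}=r₄ω₄e^{iθ₄}.
Eliminating the other unknown: ω₃ = r₂ω₂ sin(θ₄−θ₂) / [r₃ sin(θ₃−θ₄)].
Numerator sine = +0.90408; denominator sine = +0.99744.
Result = 0.0642·12.69·(+0.90408) / (0.1583·(+0.99744)) = +4.6656 rad/s; magnitude 4.6656 rad/s.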